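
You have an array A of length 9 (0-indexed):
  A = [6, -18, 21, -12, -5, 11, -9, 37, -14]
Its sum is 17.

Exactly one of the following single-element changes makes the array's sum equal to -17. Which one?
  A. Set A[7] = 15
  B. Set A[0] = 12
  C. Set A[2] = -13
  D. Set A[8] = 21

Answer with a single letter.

Answer: C

Derivation:
Option A: A[7] 37->15, delta=-22, new_sum=17+(-22)=-5
Option B: A[0] 6->12, delta=6, new_sum=17+(6)=23
Option C: A[2] 21->-13, delta=-34, new_sum=17+(-34)=-17 <-- matches target
Option D: A[8] -14->21, delta=35, new_sum=17+(35)=52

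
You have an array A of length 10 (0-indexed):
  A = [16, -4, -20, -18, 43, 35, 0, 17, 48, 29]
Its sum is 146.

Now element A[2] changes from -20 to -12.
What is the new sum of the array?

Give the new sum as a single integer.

Answer: 154

Derivation:
Old value at index 2: -20
New value at index 2: -12
Delta = -12 - -20 = 8
New sum = old_sum + delta = 146 + (8) = 154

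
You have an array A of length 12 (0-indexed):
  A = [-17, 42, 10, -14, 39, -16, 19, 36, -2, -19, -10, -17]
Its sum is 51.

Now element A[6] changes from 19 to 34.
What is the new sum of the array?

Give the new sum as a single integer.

Answer: 66

Derivation:
Old value at index 6: 19
New value at index 6: 34
Delta = 34 - 19 = 15
New sum = old_sum + delta = 51 + (15) = 66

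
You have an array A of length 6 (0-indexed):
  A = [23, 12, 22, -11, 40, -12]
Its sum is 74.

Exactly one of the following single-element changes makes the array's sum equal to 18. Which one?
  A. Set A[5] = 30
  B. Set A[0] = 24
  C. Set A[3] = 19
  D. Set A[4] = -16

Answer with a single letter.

Answer: D

Derivation:
Option A: A[5] -12->30, delta=42, new_sum=74+(42)=116
Option B: A[0] 23->24, delta=1, new_sum=74+(1)=75
Option C: A[3] -11->19, delta=30, new_sum=74+(30)=104
Option D: A[4] 40->-16, delta=-56, new_sum=74+(-56)=18 <-- matches target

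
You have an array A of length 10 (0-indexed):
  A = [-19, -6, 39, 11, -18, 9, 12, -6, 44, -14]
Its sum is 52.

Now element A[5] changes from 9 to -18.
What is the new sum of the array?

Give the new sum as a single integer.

Old value at index 5: 9
New value at index 5: -18
Delta = -18 - 9 = -27
New sum = old_sum + delta = 52 + (-27) = 25

Answer: 25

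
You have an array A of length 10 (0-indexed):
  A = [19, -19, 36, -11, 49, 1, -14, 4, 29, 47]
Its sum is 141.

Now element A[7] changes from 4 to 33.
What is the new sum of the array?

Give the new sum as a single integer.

Answer: 170

Derivation:
Old value at index 7: 4
New value at index 7: 33
Delta = 33 - 4 = 29
New sum = old_sum + delta = 141 + (29) = 170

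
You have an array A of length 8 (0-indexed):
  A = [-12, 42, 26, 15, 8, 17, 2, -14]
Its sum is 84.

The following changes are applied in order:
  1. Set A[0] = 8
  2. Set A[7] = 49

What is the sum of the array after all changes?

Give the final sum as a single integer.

Answer: 167

Derivation:
Initial sum: 84
Change 1: A[0] -12 -> 8, delta = 20, sum = 104
Change 2: A[7] -14 -> 49, delta = 63, sum = 167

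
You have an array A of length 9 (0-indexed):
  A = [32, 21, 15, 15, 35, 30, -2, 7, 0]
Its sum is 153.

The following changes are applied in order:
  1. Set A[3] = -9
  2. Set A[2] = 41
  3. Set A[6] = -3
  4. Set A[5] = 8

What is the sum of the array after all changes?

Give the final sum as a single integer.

Answer: 132

Derivation:
Initial sum: 153
Change 1: A[3] 15 -> -9, delta = -24, sum = 129
Change 2: A[2] 15 -> 41, delta = 26, sum = 155
Change 3: A[6] -2 -> -3, delta = -1, sum = 154
Change 4: A[5] 30 -> 8, delta = -22, sum = 132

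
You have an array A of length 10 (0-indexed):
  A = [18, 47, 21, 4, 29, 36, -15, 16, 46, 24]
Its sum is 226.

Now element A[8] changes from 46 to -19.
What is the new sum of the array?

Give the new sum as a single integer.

Answer: 161

Derivation:
Old value at index 8: 46
New value at index 8: -19
Delta = -19 - 46 = -65
New sum = old_sum + delta = 226 + (-65) = 161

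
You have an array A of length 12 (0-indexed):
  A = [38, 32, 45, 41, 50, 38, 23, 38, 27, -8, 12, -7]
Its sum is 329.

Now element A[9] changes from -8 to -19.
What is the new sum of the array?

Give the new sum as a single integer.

Answer: 318

Derivation:
Old value at index 9: -8
New value at index 9: -19
Delta = -19 - -8 = -11
New sum = old_sum + delta = 329 + (-11) = 318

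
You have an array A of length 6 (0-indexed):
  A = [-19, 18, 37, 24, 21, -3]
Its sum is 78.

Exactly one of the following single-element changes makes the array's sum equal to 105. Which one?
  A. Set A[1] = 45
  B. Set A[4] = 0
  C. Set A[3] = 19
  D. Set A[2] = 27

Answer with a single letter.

Option A: A[1] 18->45, delta=27, new_sum=78+(27)=105 <-- matches target
Option B: A[4] 21->0, delta=-21, new_sum=78+(-21)=57
Option C: A[3] 24->19, delta=-5, new_sum=78+(-5)=73
Option D: A[2] 37->27, delta=-10, new_sum=78+(-10)=68

Answer: A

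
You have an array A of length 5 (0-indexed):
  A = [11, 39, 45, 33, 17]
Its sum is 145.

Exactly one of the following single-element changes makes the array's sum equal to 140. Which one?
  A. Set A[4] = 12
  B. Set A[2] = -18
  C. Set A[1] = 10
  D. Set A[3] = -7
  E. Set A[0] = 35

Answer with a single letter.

Option A: A[4] 17->12, delta=-5, new_sum=145+(-5)=140 <-- matches target
Option B: A[2] 45->-18, delta=-63, new_sum=145+(-63)=82
Option C: A[1] 39->10, delta=-29, new_sum=145+(-29)=116
Option D: A[3] 33->-7, delta=-40, new_sum=145+(-40)=105
Option E: A[0] 11->35, delta=24, new_sum=145+(24)=169

Answer: A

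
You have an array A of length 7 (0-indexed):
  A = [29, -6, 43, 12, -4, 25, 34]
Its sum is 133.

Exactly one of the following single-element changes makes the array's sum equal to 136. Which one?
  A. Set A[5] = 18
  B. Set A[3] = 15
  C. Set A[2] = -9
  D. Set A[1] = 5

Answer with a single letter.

Option A: A[5] 25->18, delta=-7, new_sum=133+(-7)=126
Option B: A[3] 12->15, delta=3, new_sum=133+(3)=136 <-- matches target
Option C: A[2] 43->-9, delta=-52, new_sum=133+(-52)=81
Option D: A[1] -6->5, delta=11, new_sum=133+(11)=144

Answer: B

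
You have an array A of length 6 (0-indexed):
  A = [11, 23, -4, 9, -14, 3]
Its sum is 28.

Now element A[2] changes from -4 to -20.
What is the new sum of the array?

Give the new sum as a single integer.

Answer: 12

Derivation:
Old value at index 2: -4
New value at index 2: -20
Delta = -20 - -4 = -16
New sum = old_sum + delta = 28 + (-16) = 12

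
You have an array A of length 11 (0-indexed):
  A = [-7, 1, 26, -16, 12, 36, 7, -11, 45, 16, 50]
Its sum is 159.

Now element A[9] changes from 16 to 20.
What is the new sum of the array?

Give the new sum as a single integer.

Old value at index 9: 16
New value at index 9: 20
Delta = 20 - 16 = 4
New sum = old_sum + delta = 159 + (4) = 163

Answer: 163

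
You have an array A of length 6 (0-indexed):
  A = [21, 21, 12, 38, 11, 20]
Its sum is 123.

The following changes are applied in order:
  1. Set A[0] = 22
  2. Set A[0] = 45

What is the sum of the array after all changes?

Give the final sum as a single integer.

Initial sum: 123
Change 1: A[0] 21 -> 22, delta = 1, sum = 124
Change 2: A[0] 22 -> 45, delta = 23, sum = 147

Answer: 147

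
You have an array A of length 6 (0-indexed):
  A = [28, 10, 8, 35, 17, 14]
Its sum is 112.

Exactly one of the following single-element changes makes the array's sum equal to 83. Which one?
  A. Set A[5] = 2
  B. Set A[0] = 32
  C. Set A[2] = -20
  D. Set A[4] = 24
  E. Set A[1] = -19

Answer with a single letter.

Option A: A[5] 14->2, delta=-12, new_sum=112+(-12)=100
Option B: A[0] 28->32, delta=4, new_sum=112+(4)=116
Option C: A[2] 8->-20, delta=-28, new_sum=112+(-28)=84
Option D: A[4] 17->24, delta=7, new_sum=112+(7)=119
Option E: A[1] 10->-19, delta=-29, new_sum=112+(-29)=83 <-- matches target

Answer: E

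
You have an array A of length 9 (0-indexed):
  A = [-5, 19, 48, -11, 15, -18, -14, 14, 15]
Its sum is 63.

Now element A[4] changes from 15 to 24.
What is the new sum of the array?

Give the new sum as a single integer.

Old value at index 4: 15
New value at index 4: 24
Delta = 24 - 15 = 9
New sum = old_sum + delta = 63 + (9) = 72

Answer: 72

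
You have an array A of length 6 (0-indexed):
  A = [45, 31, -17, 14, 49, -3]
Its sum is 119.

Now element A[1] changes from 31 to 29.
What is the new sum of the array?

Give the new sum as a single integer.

Answer: 117

Derivation:
Old value at index 1: 31
New value at index 1: 29
Delta = 29 - 31 = -2
New sum = old_sum + delta = 119 + (-2) = 117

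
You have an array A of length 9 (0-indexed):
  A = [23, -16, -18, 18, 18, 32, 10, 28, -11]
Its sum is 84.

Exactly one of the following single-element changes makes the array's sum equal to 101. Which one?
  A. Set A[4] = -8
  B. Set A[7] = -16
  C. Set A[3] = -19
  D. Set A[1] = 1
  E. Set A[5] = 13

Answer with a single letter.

Option A: A[4] 18->-8, delta=-26, new_sum=84+(-26)=58
Option B: A[7] 28->-16, delta=-44, new_sum=84+(-44)=40
Option C: A[3] 18->-19, delta=-37, new_sum=84+(-37)=47
Option D: A[1] -16->1, delta=17, new_sum=84+(17)=101 <-- matches target
Option E: A[5] 32->13, delta=-19, new_sum=84+(-19)=65

Answer: D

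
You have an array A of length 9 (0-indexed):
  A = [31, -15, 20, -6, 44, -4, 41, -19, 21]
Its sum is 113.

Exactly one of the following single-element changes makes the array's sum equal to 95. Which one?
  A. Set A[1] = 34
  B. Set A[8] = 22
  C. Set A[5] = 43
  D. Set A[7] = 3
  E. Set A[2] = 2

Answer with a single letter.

Answer: E

Derivation:
Option A: A[1] -15->34, delta=49, new_sum=113+(49)=162
Option B: A[8] 21->22, delta=1, new_sum=113+(1)=114
Option C: A[5] -4->43, delta=47, new_sum=113+(47)=160
Option D: A[7] -19->3, delta=22, new_sum=113+(22)=135
Option E: A[2] 20->2, delta=-18, new_sum=113+(-18)=95 <-- matches target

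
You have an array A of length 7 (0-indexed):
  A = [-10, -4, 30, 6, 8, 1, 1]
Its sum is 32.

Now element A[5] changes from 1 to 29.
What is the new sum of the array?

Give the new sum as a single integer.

Answer: 60

Derivation:
Old value at index 5: 1
New value at index 5: 29
Delta = 29 - 1 = 28
New sum = old_sum + delta = 32 + (28) = 60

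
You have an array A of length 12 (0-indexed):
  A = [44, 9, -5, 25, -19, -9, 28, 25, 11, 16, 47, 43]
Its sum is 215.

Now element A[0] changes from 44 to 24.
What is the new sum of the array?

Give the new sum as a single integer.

Answer: 195

Derivation:
Old value at index 0: 44
New value at index 0: 24
Delta = 24 - 44 = -20
New sum = old_sum + delta = 215 + (-20) = 195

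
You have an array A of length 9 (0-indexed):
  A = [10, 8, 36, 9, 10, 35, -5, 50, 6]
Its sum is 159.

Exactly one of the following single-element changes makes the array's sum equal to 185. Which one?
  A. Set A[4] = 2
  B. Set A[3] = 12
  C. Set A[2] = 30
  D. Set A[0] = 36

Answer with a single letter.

Answer: D

Derivation:
Option A: A[4] 10->2, delta=-8, new_sum=159+(-8)=151
Option B: A[3] 9->12, delta=3, new_sum=159+(3)=162
Option C: A[2] 36->30, delta=-6, new_sum=159+(-6)=153
Option D: A[0] 10->36, delta=26, new_sum=159+(26)=185 <-- matches target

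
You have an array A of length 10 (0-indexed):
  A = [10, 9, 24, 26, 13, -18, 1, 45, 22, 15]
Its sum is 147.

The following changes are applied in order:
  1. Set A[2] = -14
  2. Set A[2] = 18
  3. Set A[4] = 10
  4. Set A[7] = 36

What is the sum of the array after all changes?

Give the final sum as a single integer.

Initial sum: 147
Change 1: A[2] 24 -> -14, delta = -38, sum = 109
Change 2: A[2] -14 -> 18, delta = 32, sum = 141
Change 3: A[4] 13 -> 10, delta = -3, sum = 138
Change 4: A[7] 45 -> 36, delta = -9, sum = 129

Answer: 129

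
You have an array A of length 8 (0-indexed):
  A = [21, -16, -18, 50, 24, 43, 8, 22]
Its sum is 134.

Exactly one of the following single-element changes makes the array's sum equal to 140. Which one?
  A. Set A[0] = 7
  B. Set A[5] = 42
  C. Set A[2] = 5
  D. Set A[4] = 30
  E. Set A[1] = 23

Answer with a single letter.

Answer: D

Derivation:
Option A: A[0] 21->7, delta=-14, new_sum=134+(-14)=120
Option B: A[5] 43->42, delta=-1, new_sum=134+(-1)=133
Option C: A[2] -18->5, delta=23, new_sum=134+(23)=157
Option D: A[4] 24->30, delta=6, new_sum=134+(6)=140 <-- matches target
Option E: A[1] -16->23, delta=39, new_sum=134+(39)=173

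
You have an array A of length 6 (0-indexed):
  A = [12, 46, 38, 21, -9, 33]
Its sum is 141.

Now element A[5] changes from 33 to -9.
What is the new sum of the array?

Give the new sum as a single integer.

Answer: 99

Derivation:
Old value at index 5: 33
New value at index 5: -9
Delta = -9 - 33 = -42
New sum = old_sum + delta = 141 + (-42) = 99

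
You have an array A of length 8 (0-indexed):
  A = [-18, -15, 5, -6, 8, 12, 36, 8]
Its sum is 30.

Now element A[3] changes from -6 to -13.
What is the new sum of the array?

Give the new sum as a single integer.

Answer: 23

Derivation:
Old value at index 3: -6
New value at index 3: -13
Delta = -13 - -6 = -7
New sum = old_sum + delta = 30 + (-7) = 23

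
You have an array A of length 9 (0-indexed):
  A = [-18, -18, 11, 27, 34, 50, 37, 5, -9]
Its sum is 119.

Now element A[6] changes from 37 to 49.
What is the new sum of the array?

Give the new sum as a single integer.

Answer: 131

Derivation:
Old value at index 6: 37
New value at index 6: 49
Delta = 49 - 37 = 12
New sum = old_sum + delta = 119 + (12) = 131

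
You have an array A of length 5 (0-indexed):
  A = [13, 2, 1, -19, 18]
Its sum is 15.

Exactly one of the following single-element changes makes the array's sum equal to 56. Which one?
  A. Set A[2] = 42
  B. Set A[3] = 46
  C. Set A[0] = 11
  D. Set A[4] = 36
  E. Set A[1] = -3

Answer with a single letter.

Option A: A[2] 1->42, delta=41, new_sum=15+(41)=56 <-- matches target
Option B: A[3] -19->46, delta=65, new_sum=15+(65)=80
Option C: A[0] 13->11, delta=-2, new_sum=15+(-2)=13
Option D: A[4] 18->36, delta=18, new_sum=15+(18)=33
Option E: A[1] 2->-3, delta=-5, new_sum=15+(-5)=10

Answer: A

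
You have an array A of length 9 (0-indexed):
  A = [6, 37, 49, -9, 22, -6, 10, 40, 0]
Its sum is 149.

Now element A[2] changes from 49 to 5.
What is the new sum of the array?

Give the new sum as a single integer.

Old value at index 2: 49
New value at index 2: 5
Delta = 5 - 49 = -44
New sum = old_sum + delta = 149 + (-44) = 105

Answer: 105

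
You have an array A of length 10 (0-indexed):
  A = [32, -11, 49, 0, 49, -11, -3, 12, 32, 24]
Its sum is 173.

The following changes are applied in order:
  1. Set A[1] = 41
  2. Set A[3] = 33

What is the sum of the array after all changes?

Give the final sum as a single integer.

Initial sum: 173
Change 1: A[1] -11 -> 41, delta = 52, sum = 225
Change 2: A[3] 0 -> 33, delta = 33, sum = 258

Answer: 258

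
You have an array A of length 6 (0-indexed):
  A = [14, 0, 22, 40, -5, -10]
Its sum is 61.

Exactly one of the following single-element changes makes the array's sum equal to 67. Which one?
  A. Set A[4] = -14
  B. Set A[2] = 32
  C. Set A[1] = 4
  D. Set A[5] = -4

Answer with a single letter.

Answer: D

Derivation:
Option A: A[4] -5->-14, delta=-9, new_sum=61+(-9)=52
Option B: A[2] 22->32, delta=10, new_sum=61+(10)=71
Option C: A[1] 0->4, delta=4, new_sum=61+(4)=65
Option D: A[5] -10->-4, delta=6, new_sum=61+(6)=67 <-- matches target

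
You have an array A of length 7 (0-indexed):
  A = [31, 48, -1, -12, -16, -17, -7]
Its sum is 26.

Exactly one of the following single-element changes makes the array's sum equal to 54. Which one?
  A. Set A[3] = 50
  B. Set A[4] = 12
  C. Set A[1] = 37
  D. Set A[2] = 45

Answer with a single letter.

Option A: A[3] -12->50, delta=62, new_sum=26+(62)=88
Option B: A[4] -16->12, delta=28, new_sum=26+(28)=54 <-- matches target
Option C: A[1] 48->37, delta=-11, new_sum=26+(-11)=15
Option D: A[2] -1->45, delta=46, new_sum=26+(46)=72

Answer: B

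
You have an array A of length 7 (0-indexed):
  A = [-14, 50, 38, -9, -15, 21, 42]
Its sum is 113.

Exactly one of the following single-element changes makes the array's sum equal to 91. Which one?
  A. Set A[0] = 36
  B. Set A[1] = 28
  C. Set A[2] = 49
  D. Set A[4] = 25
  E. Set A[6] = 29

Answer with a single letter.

Option A: A[0] -14->36, delta=50, new_sum=113+(50)=163
Option B: A[1] 50->28, delta=-22, new_sum=113+(-22)=91 <-- matches target
Option C: A[2] 38->49, delta=11, new_sum=113+(11)=124
Option D: A[4] -15->25, delta=40, new_sum=113+(40)=153
Option E: A[6] 42->29, delta=-13, new_sum=113+(-13)=100

Answer: B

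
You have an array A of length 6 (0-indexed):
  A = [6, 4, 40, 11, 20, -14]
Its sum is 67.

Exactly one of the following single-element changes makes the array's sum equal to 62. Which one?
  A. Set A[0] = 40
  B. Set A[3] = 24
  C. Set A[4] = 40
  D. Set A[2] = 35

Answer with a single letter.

Option A: A[0] 6->40, delta=34, new_sum=67+(34)=101
Option B: A[3] 11->24, delta=13, new_sum=67+(13)=80
Option C: A[4] 20->40, delta=20, new_sum=67+(20)=87
Option D: A[2] 40->35, delta=-5, new_sum=67+(-5)=62 <-- matches target

Answer: D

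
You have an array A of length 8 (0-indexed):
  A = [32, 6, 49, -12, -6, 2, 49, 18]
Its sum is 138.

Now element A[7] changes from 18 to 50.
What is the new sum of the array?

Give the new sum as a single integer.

Answer: 170

Derivation:
Old value at index 7: 18
New value at index 7: 50
Delta = 50 - 18 = 32
New sum = old_sum + delta = 138 + (32) = 170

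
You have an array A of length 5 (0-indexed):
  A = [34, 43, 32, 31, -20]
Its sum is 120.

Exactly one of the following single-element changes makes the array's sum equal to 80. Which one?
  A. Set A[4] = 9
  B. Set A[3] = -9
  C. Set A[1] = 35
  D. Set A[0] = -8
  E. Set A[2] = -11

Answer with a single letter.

Option A: A[4] -20->9, delta=29, new_sum=120+(29)=149
Option B: A[3] 31->-9, delta=-40, new_sum=120+(-40)=80 <-- matches target
Option C: A[1] 43->35, delta=-8, new_sum=120+(-8)=112
Option D: A[0] 34->-8, delta=-42, new_sum=120+(-42)=78
Option E: A[2] 32->-11, delta=-43, new_sum=120+(-43)=77

Answer: B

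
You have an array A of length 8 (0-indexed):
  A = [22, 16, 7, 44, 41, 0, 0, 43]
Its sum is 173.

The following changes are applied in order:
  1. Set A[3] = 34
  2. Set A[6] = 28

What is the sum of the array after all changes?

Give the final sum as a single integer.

Answer: 191

Derivation:
Initial sum: 173
Change 1: A[3] 44 -> 34, delta = -10, sum = 163
Change 2: A[6] 0 -> 28, delta = 28, sum = 191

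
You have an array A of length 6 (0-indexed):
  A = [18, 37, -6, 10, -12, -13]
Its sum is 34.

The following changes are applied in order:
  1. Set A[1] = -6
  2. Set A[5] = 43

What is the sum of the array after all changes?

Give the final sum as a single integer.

Initial sum: 34
Change 1: A[1] 37 -> -6, delta = -43, sum = -9
Change 2: A[5] -13 -> 43, delta = 56, sum = 47

Answer: 47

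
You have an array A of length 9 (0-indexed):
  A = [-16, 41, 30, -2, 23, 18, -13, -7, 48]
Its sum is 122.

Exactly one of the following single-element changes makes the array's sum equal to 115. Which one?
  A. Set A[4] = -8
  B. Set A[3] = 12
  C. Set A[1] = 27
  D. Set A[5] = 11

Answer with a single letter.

Answer: D

Derivation:
Option A: A[4] 23->-8, delta=-31, new_sum=122+(-31)=91
Option B: A[3] -2->12, delta=14, new_sum=122+(14)=136
Option C: A[1] 41->27, delta=-14, new_sum=122+(-14)=108
Option D: A[5] 18->11, delta=-7, new_sum=122+(-7)=115 <-- matches target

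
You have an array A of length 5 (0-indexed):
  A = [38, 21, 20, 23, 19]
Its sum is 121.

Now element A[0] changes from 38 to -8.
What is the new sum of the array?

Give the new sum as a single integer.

Answer: 75

Derivation:
Old value at index 0: 38
New value at index 0: -8
Delta = -8 - 38 = -46
New sum = old_sum + delta = 121 + (-46) = 75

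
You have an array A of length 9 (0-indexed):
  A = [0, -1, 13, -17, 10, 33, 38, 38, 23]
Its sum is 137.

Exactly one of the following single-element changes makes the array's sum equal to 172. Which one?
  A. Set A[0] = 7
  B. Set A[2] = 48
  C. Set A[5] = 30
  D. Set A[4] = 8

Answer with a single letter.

Option A: A[0] 0->7, delta=7, new_sum=137+(7)=144
Option B: A[2] 13->48, delta=35, new_sum=137+(35)=172 <-- matches target
Option C: A[5] 33->30, delta=-3, new_sum=137+(-3)=134
Option D: A[4] 10->8, delta=-2, new_sum=137+(-2)=135

Answer: B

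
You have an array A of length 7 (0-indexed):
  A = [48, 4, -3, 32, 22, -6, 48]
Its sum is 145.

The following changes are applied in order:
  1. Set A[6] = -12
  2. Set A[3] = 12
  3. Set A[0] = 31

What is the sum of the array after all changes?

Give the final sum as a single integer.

Answer: 48

Derivation:
Initial sum: 145
Change 1: A[6] 48 -> -12, delta = -60, sum = 85
Change 2: A[3] 32 -> 12, delta = -20, sum = 65
Change 3: A[0] 48 -> 31, delta = -17, sum = 48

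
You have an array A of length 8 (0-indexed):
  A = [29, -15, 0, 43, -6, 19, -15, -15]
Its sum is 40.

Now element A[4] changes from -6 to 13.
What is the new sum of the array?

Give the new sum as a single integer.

Answer: 59

Derivation:
Old value at index 4: -6
New value at index 4: 13
Delta = 13 - -6 = 19
New sum = old_sum + delta = 40 + (19) = 59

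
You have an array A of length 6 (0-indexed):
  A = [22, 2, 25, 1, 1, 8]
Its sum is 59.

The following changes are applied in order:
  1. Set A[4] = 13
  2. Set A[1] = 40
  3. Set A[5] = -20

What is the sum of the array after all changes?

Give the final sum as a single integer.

Answer: 81

Derivation:
Initial sum: 59
Change 1: A[4] 1 -> 13, delta = 12, sum = 71
Change 2: A[1] 2 -> 40, delta = 38, sum = 109
Change 3: A[5] 8 -> -20, delta = -28, sum = 81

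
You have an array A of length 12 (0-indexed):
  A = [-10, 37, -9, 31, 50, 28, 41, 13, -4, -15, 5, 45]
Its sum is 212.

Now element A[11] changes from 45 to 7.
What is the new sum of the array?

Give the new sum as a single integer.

Old value at index 11: 45
New value at index 11: 7
Delta = 7 - 45 = -38
New sum = old_sum + delta = 212 + (-38) = 174

Answer: 174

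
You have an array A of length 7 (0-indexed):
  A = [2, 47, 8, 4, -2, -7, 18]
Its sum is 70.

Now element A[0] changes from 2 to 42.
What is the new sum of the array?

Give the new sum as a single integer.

Old value at index 0: 2
New value at index 0: 42
Delta = 42 - 2 = 40
New sum = old_sum + delta = 70 + (40) = 110

Answer: 110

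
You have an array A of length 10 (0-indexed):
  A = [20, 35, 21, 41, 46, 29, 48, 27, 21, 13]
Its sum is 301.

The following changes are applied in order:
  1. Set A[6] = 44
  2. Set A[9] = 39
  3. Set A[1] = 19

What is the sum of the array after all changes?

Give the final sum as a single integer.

Initial sum: 301
Change 1: A[6] 48 -> 44, delta = -4, sum = 297
Change 2: A[9] 13 -> 39, delta = 26, sum = 323
Change 3: A[1] 35 -> 19, delta = -16, sum = 307

Answer: 307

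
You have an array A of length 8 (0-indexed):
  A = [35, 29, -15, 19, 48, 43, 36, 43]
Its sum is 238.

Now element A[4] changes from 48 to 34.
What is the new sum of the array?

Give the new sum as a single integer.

Answer: 224

Derivation:
Old value at index 4: 48
New value at index 4: 34
Delta = 34 - 48 = -14
New sum = old_sum + delta = 238 + (-14) = 224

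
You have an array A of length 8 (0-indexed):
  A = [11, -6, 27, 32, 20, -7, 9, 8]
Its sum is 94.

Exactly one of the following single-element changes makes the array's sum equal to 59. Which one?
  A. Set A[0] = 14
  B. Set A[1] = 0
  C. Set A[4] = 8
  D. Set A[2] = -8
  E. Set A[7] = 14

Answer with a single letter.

Answer: D

Derivation:
Option A: A[0] 11->14, delta=3, new_sum=94+(3)=97
Option B: A[1] -6->0, delta=6, new_sum=94+(6)=100
Option C: A[4] 20->8, delta=-12, new_sum=94+(-12)=82
Option D: A[2] 27->-8, delta=-35, new_sum=94+(-35)=59 <-- matches target
Option E: A[7] 8->14, delta=6, new_sum=94+(6)=100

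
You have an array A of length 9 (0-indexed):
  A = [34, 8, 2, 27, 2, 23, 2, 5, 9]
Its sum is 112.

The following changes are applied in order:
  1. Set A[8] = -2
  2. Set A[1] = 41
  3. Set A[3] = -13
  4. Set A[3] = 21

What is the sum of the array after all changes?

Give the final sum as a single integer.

Answer: 128

Derivation:
Initial sum: 112
Change 1: A[8] 9 -> -2, delta = -11, sum = 101
Change 2: A[1] 8 -> 41, delta = 33, sum = 134
Change 3: A[3] 27 -> -13, delta = -40, sum = 94
Change 4: A[3] -13 -> 21, delta = 34, sum = 128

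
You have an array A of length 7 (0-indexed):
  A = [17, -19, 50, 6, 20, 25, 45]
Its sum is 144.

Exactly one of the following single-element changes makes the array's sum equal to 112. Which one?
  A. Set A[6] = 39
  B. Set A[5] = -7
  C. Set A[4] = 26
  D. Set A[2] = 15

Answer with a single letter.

Answer: B

Derivation:
Option A: A[6] 45->39, delta=-6, new_sum=144+(-6)=138
Option B: A[5] 25->-7, delta=-32, new_sum=144+(-32)=112 <-- matches target
Option C: A[4] 20->26, delta=6, new_sum=144+(6)=150
Option D: A[2] 50->15, delta=-35, new_sum=144+(-35)=109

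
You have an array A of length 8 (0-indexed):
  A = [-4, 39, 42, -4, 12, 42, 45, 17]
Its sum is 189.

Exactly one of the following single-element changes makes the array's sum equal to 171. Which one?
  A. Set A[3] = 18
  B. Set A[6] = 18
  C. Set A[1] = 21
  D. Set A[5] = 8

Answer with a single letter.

Option A: A[3] -4->18, delta=22, new_sum=189+(22)=211
Option B: A[6] 45->18, delta=-27, new_sum=189+(-27)=162
Option C: A[1] 39->21, delta=-18, new_sum=189+(-18)=171 <-- matches target
Option D: A[5] 42->8, delta=-34, new_sum=189+(-34)=155

Answer: C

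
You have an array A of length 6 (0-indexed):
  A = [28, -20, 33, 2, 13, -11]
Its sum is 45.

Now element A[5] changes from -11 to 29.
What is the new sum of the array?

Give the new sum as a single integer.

Answer: 85

Derivation:
Old value at index 5: -11
New value at index 5: 29
Delta = 29 - -11 = 40
New sum = old_sum + delta = 45 + (40) = 85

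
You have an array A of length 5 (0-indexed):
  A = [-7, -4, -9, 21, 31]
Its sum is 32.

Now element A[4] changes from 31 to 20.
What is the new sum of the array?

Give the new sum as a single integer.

Answer: 21

Derivation:
Old value at index 4: 31
New value at index 4: 20
Delta = 20 - 31 = -11
New sum = old_sum + delta = 32 + (-11) = 21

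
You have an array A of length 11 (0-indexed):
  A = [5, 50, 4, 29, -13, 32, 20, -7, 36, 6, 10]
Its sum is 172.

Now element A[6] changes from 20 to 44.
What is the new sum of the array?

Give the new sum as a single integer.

Old value at index 6: 20
New value at index 6: 44
Delta = 44 - 20 = 24
New sum = old_sum + delta = 172 + (24) = 196

Answer: 196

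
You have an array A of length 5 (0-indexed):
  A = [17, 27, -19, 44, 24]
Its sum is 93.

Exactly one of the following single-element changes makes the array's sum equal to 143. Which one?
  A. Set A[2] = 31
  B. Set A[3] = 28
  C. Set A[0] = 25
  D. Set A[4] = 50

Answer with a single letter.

Option A: A[2] -19->31, delta=50, new_sum=93+(50)=143 <-- matches target
Option B: A[3] 44->28, delta=-16, new_sum=93+(-16)=77
Option C: A[0] 17->25, delta=8, new_sum=93+(8)=101
Option D: A[4] 24->50, delta=26, new_sum=93+(26)=119

Answer: A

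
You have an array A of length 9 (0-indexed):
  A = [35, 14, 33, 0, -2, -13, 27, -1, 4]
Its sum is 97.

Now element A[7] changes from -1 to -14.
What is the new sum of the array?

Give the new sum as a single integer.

Old value at index 7: -1
New value at index 7: -14
Delta = -14 - -1 = -13
New sum = old_sum + delta = 97 + (-13) = 84

Answer: 84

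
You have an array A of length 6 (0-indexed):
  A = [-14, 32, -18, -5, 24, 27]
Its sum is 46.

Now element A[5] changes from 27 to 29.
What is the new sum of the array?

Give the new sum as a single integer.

Answer: 48

Derivation:
Old value at index 5: 27
New value at index 5: 29
Delta = 29 - 27 = 2
New sum = old_sum + delta = 46 + (2) = 48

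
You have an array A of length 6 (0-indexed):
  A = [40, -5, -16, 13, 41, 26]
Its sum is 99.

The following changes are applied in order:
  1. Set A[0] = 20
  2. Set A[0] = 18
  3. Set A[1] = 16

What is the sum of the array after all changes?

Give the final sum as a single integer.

Initial sum: 99
Change 1: A[0] 40 -> 20, delta = -20, sum = 79
Change 2: A[0] 20 -> 18, delta = -2, sum = 77
Change 3: A[1] -5 -> 16, delta = 21, sum = 98

Answer: 98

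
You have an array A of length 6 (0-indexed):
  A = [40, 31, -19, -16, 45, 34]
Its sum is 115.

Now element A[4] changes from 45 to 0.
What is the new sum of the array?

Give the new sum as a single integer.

Old value at index 4: 45
New value at index 4: 0
Delta = 0 - 45 = -45
New sum = old_sum + delta = 115 + (-45) = 70

Answer: 70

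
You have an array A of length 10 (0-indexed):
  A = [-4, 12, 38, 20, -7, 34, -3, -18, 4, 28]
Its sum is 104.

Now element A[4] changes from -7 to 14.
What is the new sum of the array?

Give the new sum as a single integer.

Old value at index 4: -7
New value at index 4: 14
Delta = 14 - -7 = 21
New sum = old_sum + delta = 104 + (21) = 125

Answer: 125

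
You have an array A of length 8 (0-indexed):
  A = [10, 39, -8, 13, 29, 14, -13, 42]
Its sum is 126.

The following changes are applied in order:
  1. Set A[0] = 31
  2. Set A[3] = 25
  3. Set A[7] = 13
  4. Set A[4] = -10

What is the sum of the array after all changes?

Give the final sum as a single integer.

Answer: 91

Derivation:
Initial sum: 126
Change 1: A[0] 10 -> 31, delta = 21, sum = 147
Change 2: A[3] 13 -> 25, delta = 12, sum = 159
Change 3: A[7] 42 -> 13, delta = -29, sum = 130
Change 4: A[4] 29 -> -10, delta = -39, sum = 91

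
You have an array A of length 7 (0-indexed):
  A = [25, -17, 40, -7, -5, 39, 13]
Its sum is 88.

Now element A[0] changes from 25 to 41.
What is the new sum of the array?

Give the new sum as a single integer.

Answer: 104

Derivation:
Old value at index 0: 25
New value at index 0: 41
Delta = 41 - 25 = 16
New sum = old_sum + delta = 88 + (16) = 104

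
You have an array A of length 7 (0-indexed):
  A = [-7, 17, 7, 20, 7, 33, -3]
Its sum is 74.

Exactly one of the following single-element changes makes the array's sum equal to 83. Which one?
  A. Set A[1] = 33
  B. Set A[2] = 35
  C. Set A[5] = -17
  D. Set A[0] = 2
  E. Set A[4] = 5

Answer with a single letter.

Option A: A[1] 17->33, delta=16, new_sum=74+(16)=90
Option B: A[2] 7->35, delta=28, new_sum=74+(28)=102
Option C: A[5] 33->-17, delta=-50, new_sum=74+(-50)=24
Option D: A[0] -7->2, delta=9, new_sum=74+(9)=83 <-- matches target
Option E: A[4] 7->5, delta=-2, new_sum=74+(-2)=72

Answer: D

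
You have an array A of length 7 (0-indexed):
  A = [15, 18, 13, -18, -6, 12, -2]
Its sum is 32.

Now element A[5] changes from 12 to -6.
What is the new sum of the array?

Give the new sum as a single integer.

Old value at index 5: 12
New value at index 5: -6
Delta = -6 - 12 = -18
New sum = old_sum + delta = 32 + (-18) = 14

Answer: 14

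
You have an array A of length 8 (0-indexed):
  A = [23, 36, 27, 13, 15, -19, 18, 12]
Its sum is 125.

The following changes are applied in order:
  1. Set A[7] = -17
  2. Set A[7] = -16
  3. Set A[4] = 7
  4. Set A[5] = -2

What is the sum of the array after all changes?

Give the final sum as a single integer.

Answer: 106

Derivation:
Initial sum: 125
Change 1: A[7] 12 -> -17, delta = -29, sum = 96
Change 2: A[7] -17 -> -16, delta = 1, sum = 97
Change 3: A[4] 15 -> 7, delta = -8, sum = 89
Change 4: A[5] -19 -> -2, delta = 17, sum = 106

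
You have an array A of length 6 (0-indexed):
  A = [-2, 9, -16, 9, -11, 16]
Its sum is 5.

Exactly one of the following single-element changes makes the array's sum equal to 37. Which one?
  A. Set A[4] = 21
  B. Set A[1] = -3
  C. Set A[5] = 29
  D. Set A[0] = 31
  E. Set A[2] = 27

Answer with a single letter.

Option A: A[4] -11->21, delta=32, new_sum=5+(32)=37 <-- matches target
Option B: A[1] 9->-3, delta=-12, new_sum=5+(-12)=-7
Option C: A[5] 16->29, delta=13, new_sum=5+(13)=18
Option D: A[0] -2->31, delta=33, new_sum=5+(33)=38
Option E: A[2] -16->27, delta=43, new_sum=5+(43)=48

Answer: A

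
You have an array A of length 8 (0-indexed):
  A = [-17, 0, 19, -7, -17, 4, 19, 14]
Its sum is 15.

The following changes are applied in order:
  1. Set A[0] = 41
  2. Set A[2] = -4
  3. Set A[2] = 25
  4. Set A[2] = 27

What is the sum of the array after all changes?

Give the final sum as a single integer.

Initial sum: 15
Change 1: A[0] -17 -> 41, delta = 58, sum = 73
Change 2: A[2] 19 -> -4, delta = -23, sum = 50
Change 3: A[2] -4 -> 25, delta = 29, sum = 79
Change 4: A[2] 25 -> 27, delta = 2, sum = 81

Answer: 81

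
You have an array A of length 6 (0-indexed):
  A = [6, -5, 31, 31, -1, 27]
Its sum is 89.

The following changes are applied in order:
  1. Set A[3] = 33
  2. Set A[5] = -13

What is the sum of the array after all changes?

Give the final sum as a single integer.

Answer: 51

Derivation:
Initial sum: 89
Change 1: A[3] 31 -> 33, delta = 2, sum = 91
Change 2: A[5] 27 -> -13, delta = -40, sum = 51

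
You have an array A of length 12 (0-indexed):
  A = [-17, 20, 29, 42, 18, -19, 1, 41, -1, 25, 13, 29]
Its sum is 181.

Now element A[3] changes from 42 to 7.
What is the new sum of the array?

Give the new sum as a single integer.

Answer: 146

Derivation:
Old value at index 3: 42
New value at index 3: 7
Delta = 7 - 42 = -35
New sum = old_sum + delta = 181 + (-35) = 146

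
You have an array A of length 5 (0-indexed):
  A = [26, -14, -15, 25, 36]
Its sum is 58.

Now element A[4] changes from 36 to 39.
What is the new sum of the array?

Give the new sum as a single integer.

Old value at index 4: 36
New value at index 4: 39
Delta = 39 - 36 = 3
New sum = old_sum + delta = 58 + (3) = 61

Answer: 61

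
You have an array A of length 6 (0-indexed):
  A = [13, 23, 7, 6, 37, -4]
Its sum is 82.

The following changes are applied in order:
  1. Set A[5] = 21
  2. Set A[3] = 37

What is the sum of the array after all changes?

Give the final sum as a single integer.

Answer: 138

Derivation:
Initial sum: 82
Change 1: A[5] -4 -> 21, delta = 25, sum = 107
Change 2: A[3] 6 -> 37, delta = 31, sum = 138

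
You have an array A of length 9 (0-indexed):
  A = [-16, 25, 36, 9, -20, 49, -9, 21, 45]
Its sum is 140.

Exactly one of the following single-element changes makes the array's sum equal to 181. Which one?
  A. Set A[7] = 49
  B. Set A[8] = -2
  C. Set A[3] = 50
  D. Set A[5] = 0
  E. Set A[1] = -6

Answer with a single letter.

Option A: A[7] 21->49, delta=28, new_sum=140+(28)=168
Option B: A[8] 45->-2, delta=-47, new_sum=140+(-47)=93
Option C: A[3] 9->50, delta=41, new_sum=140+(41)=181 <-- matches target
Option D: A[5] 49->0, delta=-49, new_sum=140+(-49)=91
Option E: A[1] 25->-6, delta=-31, new_sum=140+(-31)=109

Answer: C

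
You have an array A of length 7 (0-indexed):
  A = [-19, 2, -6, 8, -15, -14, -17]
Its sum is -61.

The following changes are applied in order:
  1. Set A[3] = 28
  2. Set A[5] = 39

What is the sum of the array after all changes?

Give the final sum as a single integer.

Initial sum: -61
Change 1: A[3] 8 -> 28, delta = 20, sum = -41
Change 2: A[5] -14 -> 39, delta = 53, sum = 12

Answer: 12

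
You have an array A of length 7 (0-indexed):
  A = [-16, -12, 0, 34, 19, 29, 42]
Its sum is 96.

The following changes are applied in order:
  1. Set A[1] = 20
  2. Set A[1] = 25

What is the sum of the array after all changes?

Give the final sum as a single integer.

Answer: 133

Derivation:
Initial sum: 96
Change 1: A[1] -12 -> 20, delta = 32, sum = 128
Change 2: A[1] 20 -> 25, delta = 5, sum = 133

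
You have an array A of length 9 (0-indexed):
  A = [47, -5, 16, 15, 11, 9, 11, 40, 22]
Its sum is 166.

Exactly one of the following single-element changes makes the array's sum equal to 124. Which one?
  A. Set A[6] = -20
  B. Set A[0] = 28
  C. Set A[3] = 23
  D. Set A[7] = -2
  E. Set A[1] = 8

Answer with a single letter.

Answer: D

Derivation:
Option A: A[6] 11->-20, delta=-31, new_sum=166+(-31)=135
Option B: A[0] 47->28, delta=-19, new_sum=166+(-19)=147
Option C: A[3] 15->23, delta=8, new_sum=166+(8)=174
Option D: A[7] 40->-2, delta=-42, new_sum=166+(-42)=124 <-- matches target
Option E: A[1] -5->8, delta=13, new_sum=166+(13)=179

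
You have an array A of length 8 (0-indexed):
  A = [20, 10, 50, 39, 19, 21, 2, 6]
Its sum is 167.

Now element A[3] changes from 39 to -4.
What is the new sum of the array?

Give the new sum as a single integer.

Answer: 124

Derivation:
Old value at index 3: 39
New value at index 3: -4
Delta = -4 - 39 = -43
New sum = old_sum + delta = 167 + (-43) = 124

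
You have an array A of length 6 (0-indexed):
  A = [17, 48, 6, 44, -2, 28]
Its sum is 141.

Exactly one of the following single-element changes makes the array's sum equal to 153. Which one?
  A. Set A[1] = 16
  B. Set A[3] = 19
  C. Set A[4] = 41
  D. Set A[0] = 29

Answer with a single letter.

Option A: A[1] 48->16, delta=-32, new_sum=141+(-32)=109
Option B: A[3] 44->19, delta=-25, new_sum=141+(-25)=116
Option C: A[4] -2->41, delta=43, new_sum=141+(43)=184
Option D: A[0] 17->29, delta=12, new_sum=141+(12)=153 <-- matches target

Answer: D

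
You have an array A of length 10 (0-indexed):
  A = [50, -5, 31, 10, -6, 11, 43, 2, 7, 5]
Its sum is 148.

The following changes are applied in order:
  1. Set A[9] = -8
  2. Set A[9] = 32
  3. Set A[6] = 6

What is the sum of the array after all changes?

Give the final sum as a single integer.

Initial sum: 148
Change 1: A[9] 5 -> -8, delta = -13, sum = 135
Change 2: A[9] -8 -> 32, delta = 40, sum = 175
Change 3: A[6] 43 -> 6, delta = -37, sum = 138

Answer: 138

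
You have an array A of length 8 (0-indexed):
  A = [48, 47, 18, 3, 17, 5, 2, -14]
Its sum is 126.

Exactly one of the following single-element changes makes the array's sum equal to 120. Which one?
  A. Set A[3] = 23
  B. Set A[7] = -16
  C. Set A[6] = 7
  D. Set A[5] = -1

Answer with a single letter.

Answer: D

Derivation:
Option A: A[3] 3->23, delta=20, new_sum=126+(20)=146
Option B: A[7] -14->-16, delta=-2, new_sum=126+(-2)=124
Option C: A[6] 2->7, delta=5, new_sum=126+(5)=131
Option D: A[5] 5->-1, delta=-6, new_sum=126+(-6)=120 <-- matches target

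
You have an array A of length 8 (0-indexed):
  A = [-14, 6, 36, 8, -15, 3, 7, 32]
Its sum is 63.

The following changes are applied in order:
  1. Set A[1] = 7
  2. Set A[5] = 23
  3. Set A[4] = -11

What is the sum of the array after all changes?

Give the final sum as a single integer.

Answer: 88

Derivation:
Initial sum: 63
Change 1: A[1] 6 -> 7, delta = 1, sum = 64
Change 2: A[5] 3 -> 23, delta = 20, sum = 84
Change 3: A[4] -15 -> -11, delta = 4, sum = 88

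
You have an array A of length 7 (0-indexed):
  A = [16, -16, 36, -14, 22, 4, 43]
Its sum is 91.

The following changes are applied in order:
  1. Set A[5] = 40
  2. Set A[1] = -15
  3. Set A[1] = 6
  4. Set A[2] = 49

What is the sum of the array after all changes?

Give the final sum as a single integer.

Initial sum: 91
Change 1: A[5] 4 -> 40, delta = 36, sum = 127
Change 2: A[1] -16 -> -15, delta = 1, sum = 128
Change 3: A[1] -15 -> 6, delta = 21, sum = 149
Change 4: A[2] 36 -> 49, delta = 13, sum = 162

Answer: 162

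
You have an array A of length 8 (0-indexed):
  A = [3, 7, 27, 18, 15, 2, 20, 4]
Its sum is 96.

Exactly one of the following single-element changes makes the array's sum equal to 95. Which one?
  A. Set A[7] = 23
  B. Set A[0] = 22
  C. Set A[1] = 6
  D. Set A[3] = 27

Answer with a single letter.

Answer: C

Derivation:
Option A: A[7] 4->23, delta=19, new_sum=96+(19)=115
Option B: A[0] 3->22, delta=19, new_sum=96+(19)=115
Option C: A[1] 7->6, delta=-1, new_sum=96+(-1)=95 <-- matches target
Option D: A[3] 18->27, delta=9, new_sum=96+(9)=105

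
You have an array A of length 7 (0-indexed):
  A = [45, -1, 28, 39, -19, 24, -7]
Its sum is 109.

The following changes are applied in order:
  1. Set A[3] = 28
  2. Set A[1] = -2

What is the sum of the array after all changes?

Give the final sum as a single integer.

Initial sum: 109
Change 1: A[3] 39 -> 28, delta = -11, sum = 98
Change 2: A[1] -1 -> -2, delta = -1, sum = 97

Answer: 97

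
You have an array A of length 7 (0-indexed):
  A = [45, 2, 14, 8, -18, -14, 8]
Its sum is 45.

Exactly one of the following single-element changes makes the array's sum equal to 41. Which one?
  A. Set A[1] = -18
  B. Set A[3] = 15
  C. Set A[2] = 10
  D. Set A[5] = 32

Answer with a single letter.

Option A: A[1] 2->-18, delta=-20, new_sum=45+(-20)=25
Option B: A[3] 8->15, delta=7, new_sum=45+(7)=52
Option C: A[2] 14->10, delta=-4, new_sum=45+(-4)=41 <-- matches target
Option D: A[5] -14->32, delta=46, new_sum=45+(46)=91

Answer: C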